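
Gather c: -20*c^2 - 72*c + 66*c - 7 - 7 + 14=-20*c^2 - 6*c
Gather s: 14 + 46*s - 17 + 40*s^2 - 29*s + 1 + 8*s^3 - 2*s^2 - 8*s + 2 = 8*s^3 + 38*s^2 + 9*s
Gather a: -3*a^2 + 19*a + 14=-3*a^2 + 19*a + 14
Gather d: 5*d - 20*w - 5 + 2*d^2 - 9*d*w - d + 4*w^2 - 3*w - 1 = 2*d^2 + d*(4 - 9*w) + 4*w^2 - 23*w - 6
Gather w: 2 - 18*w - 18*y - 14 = -18*w - 18*y - 12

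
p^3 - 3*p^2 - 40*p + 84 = (p - 7)*(p - 2)*(p + 6)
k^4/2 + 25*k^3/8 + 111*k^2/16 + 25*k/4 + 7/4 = (k/2 + 1)*(k + 1/2)*(k + 7/4)*(k + 2)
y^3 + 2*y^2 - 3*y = y*(y - 1)*(y + 3)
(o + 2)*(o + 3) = o^2 + 5*o + 6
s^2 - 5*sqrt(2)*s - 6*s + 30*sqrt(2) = (s - 6)*(s - 5*sqrt(2))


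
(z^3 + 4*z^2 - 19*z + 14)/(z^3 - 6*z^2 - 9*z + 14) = (z^2 + 5*z - 14)/(z^2 - 5*z - 14)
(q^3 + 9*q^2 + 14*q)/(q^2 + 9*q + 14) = q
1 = 1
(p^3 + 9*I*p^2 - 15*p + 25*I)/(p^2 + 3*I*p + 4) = (p^2 + 10*I*p - 25)/(p + 4*I)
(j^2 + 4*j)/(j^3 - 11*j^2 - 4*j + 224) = j/(j^2 - 15*j + 56)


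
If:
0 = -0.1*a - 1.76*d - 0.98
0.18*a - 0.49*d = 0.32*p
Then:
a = 1.5396391470749*p - 1.31273920174959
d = -0.0874794969928923*p - 0.482230727173319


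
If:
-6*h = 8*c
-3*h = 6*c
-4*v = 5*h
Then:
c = 0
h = 0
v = 0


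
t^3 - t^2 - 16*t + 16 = (t - 4)*(t - 1)*(t + 4)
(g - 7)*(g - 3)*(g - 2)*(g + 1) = g^4 - 11*g^3 + 29*g^2 - g - 42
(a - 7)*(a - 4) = a^2 - 11*a + 28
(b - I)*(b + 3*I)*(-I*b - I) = -I*b^3 + 2*b^2 - I*b^2 + 2*b - 3*I*b - 3*I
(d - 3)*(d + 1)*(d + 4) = d^3 + 2*d^2 - 11*d - 12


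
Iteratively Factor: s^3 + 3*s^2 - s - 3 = (s - 1)*(s^2 + 4*s + 3) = (s - 1)*(s + 1)*(s + 3)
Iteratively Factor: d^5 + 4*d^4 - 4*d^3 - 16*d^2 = (d)*(d^4 + 4*d^3 - 4*d^2 - 16*d) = d^2*(d^3 + 4*d^2 - 4*d - 16) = d^2*(d - 2)*(d^2 + 6*d + 8) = d^2*(d - 2)*(d + 4)*(d + 2)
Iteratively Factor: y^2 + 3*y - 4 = (y + 4)*(y - 1)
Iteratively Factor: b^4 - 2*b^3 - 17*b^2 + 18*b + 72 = (b - 4)*(b^3 + 2*b^2 - 9*b - 18) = (b - 4)*(b + 3)*(b^2 - b - 6) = (b - 4)*(b + 2)*(b + 3)*(b - 3)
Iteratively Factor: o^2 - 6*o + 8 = (o - 2)*(o - 4)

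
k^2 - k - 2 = (k - 2)*(k + 1)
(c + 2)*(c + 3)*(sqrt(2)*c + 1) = sqrt(2)*c^3 + c^2 + 5*sqrt(2)*c^2 + 5*c + 6*sqrt(2)*c + 6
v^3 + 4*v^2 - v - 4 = (v - 1)*(v + 1)*(v + 4)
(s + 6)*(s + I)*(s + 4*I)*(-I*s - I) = -I*s^4 + 5*s^3 - 7*I*s^3 + 35*s^2 - 2*I*s^2 + 30*s + 28*I*s + 24*I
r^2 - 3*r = r*(r - 3)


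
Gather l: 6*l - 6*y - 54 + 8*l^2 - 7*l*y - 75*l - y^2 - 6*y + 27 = 8*l^2 + l*(-7*y - 69) - y^2 - 12*y - 27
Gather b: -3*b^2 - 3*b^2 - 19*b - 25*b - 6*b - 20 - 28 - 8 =-6*b^2 - 50*b - 56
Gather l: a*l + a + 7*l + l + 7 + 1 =a + l*(a + 8) + 8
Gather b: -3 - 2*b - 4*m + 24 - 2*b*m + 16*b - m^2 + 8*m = b*(14 - 2*m) - m^2 + 4*m + 21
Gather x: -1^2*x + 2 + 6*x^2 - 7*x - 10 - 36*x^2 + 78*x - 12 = -30*x^2 + 70*x - 20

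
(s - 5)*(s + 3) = s^2 - 2*s - 15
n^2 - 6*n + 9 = (n - 3)^2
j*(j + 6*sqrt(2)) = j^2 + 6*sqrt(2)*j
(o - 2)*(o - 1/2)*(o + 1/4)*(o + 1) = o^4 - 5*o^3/4 - 15*o^2/8 + 5*o/8 + 1/4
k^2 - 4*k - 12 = (k - 6)*(k + 2)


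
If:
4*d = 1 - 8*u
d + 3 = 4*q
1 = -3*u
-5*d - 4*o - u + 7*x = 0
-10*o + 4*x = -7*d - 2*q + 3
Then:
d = 11/12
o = 437/432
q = 47/48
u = -1/3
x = 32/27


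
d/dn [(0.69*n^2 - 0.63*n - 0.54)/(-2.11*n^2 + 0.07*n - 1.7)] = (-1.281*n^2 - 4.6248*n + 1.1088)/(4.4521*n^4 - 0.2954*n^3 + 7.1789*n^2 - 0.238*n + 2.89)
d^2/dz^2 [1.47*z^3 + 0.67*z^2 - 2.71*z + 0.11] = 8.82*z + 1.34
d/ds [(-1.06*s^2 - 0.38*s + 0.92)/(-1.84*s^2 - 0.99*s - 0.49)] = (0.3502*s^2 + 4.4244*s + 1.097)/(3.3856*s^4 + 3.6432*s^3 + 2.7833*s^2 + 0.9702*s + 0.2401)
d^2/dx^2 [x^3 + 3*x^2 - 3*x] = 6*x + 6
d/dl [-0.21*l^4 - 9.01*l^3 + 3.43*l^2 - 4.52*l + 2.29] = -0.84*l^3 - 27.03*l^2 + 6.86*l - 4.52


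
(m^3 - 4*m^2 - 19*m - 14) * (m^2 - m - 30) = m^5 - 5*m^4 - 45*m^3 + 125*m^2 + 584*m + 420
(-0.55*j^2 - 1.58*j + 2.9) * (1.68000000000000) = -0.924*j^2 - 2.6544*j + 4.872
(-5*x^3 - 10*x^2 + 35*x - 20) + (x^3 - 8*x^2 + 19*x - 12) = -4*x^3 - 18*x^2 + 54*x - 32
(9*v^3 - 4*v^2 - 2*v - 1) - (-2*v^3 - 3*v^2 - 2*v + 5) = 11*v^3 - v^2 - 6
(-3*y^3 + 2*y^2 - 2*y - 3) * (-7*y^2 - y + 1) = 21*y^5 - 11*y^4 + 9*y^3 + 25*y^2 + y - 3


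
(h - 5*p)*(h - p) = h^2 - 6*h*p + 5*p^2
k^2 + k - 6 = (k - 2)*(k + 3)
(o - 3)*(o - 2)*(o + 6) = o^3 + o^2 - 24*o + 36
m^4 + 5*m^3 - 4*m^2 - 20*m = m*(m - 2)*(m + 2)*(m + 5)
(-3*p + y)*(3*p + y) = -9*p^2 + y^2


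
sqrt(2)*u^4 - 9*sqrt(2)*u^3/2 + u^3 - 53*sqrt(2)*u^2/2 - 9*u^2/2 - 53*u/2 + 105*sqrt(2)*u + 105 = (u - 6)*(u - 7/2)*(u + 5)*(sqrt(2)*u + 1)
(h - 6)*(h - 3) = h^2 - 9*h + 18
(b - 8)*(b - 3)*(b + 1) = b^3 - 10*b^2 + 13*b + 24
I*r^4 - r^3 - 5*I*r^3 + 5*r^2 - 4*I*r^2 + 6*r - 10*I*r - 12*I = (r - 6)*(r - I)*(r + 2*I)*(I*r + I)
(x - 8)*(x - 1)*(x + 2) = x^3 - 7*x^2 - 10*x + 16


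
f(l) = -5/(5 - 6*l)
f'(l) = -30/(5 - 6*l)^2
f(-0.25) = -0.77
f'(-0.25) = -0.71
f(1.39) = 1.50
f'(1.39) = -2.69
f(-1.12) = -0.43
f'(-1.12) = -0.22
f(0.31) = -1.59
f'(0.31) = -3.04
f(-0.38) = -0.69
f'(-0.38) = -0.57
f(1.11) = 3.01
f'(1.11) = -10.89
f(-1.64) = -0.34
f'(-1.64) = -0.14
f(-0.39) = -0.68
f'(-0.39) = -0.56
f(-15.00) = -0.05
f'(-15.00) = 0.00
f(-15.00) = -0.05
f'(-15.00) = 0.00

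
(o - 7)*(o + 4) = o^2 - 3*o - 28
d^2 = d^2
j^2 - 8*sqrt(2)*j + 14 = (j - 7*sqrt(2))*(j - sqrt(2))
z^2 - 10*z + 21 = (z - 7)*(z - 3)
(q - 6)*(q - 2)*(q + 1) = q^3 - 7*q^2 + 4*q + 12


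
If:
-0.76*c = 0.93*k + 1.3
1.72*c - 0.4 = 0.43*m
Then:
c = 0.25*m + 0.232558139534884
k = -0.204301075268817*m - 1.58789697424356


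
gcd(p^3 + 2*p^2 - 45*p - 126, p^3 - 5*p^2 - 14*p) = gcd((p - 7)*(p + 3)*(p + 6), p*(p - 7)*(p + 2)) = p - 7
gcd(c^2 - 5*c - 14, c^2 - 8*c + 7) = c - 7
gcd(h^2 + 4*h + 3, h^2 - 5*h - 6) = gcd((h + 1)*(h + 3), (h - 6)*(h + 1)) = h + 1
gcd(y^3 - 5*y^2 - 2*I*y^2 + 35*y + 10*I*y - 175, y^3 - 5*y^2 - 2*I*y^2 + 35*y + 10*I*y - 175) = y^3 + y^2*(-5 - 2*I) + y*(35 + 10*I) - 175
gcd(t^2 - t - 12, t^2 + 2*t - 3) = t + 3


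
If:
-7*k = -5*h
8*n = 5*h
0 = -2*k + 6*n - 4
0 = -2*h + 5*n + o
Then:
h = 112/65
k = 16/13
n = 14/13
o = -126/65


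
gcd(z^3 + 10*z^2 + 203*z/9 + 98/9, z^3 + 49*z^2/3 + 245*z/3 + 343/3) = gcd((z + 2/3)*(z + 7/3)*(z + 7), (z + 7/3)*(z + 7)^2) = z^2 + 28*z/3 + 49/3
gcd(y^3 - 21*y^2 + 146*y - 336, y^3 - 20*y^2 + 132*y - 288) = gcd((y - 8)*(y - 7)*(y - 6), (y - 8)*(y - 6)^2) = y^2 - 14*y + 48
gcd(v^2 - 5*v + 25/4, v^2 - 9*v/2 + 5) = v - 5/2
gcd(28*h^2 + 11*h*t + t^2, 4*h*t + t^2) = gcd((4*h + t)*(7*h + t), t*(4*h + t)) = 4*h + t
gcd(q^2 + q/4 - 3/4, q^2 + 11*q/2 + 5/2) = 1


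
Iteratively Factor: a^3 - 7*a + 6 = (a - 2)*(a^2 + 2*a - 3) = (a - 2)*(a + 3)*(a - 1)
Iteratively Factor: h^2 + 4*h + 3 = (h + 3)*(h + 1)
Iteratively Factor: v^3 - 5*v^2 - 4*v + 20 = (v - 2)*(v^2 - 3*v - 10) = (v - 5)*(v - 2)*(v + 2)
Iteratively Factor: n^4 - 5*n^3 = (n)*(n^3 - 5*n^2) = n^2*(n^2 - 5*n) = n^3*(n - 5)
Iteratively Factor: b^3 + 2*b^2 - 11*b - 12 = (b - 3)*(b^2 + 5*b + 4) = (b - 3)*(b + 1)*(b + 4)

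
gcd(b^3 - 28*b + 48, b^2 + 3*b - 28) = b - 4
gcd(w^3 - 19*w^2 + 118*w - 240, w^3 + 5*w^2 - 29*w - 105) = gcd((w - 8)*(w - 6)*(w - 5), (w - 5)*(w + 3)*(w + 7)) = w - 5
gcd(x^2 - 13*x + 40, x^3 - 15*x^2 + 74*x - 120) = x - 5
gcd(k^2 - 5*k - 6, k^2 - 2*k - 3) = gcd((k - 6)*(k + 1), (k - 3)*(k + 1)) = k + 1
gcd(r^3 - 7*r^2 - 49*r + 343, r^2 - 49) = r^2 - 49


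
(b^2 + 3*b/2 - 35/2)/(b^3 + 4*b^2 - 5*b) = (b - 7/2)/(b*(b - 1))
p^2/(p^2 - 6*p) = p/(p - 6)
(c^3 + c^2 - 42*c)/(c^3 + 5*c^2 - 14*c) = (c - 6)/(c - 2)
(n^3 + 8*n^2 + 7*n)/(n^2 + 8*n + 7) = n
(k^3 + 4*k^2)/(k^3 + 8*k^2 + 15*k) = k*(k + 4)/(k^2 + 8*k + 15)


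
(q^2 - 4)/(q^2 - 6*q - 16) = (q - 2)/(q - 8)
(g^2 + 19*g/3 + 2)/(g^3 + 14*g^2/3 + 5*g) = (3*g^2 + 19*g + 6)/(g*(3*g^2 + 14*g + 15))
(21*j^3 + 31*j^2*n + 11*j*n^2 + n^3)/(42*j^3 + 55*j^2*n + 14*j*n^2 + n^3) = (3*j + n)/(6*j + n)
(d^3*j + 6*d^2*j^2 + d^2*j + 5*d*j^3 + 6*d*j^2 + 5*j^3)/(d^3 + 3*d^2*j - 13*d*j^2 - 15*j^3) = j*(d + 1)/(d - 3*j)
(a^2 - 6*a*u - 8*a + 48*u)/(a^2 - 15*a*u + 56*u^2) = (a^2 - 6*a*u - 8*a + 48*u)/(a^2 - 15*a*u + 56*u^2)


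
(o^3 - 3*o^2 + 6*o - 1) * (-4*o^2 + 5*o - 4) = -4*o^5 + 17*o^4 - 43*o^3 + 46*o^2 - 29*o + 4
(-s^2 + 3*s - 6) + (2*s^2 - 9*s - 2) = s^2 - 6*s - 8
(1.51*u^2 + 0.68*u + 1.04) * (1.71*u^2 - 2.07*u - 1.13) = 2.5821*u^4 - 1.9629*u^3 - 1.3355*u^2 - 2.9212*u - 1.1752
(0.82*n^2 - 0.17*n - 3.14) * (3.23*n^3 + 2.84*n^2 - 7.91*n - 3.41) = 2.6486*n^5 + 1.7797*n^4 - 17.1112*n^3 - 10.3691*n^2 + 25.4171*n + 10.7074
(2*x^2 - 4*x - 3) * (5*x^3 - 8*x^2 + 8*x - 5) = 10*x^5 - 36*x^4 + 33*x^3 - 18*x^2 - 4*x + 15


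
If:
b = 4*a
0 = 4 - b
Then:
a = 1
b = 4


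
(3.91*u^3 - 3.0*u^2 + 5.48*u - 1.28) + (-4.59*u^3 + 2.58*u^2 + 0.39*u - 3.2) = -0.68*u^3 - 0.42*u^2 + 5.87*u - 4.48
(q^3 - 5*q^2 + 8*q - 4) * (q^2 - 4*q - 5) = q^5 - 9*q^4 + 23*q^3 - 11*q^2 - 24*q + 20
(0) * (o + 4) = 0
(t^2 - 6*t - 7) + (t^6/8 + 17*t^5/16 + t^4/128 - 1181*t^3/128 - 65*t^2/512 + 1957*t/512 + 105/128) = t^6/8 + 17*t^5/16 + t^4/128 - 1181*t^3/128 + 447*t^2/512 - 1115*t/512 - 791/128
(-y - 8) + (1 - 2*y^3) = -2*y^3 - y - 7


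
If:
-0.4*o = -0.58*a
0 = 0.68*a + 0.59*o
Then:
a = 0.00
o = 0.00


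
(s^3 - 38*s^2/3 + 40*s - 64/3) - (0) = s^3 - 38*s^2/3 + 40*s - 64/3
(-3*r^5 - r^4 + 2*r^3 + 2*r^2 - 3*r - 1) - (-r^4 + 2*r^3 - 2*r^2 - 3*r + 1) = -3*r^5 + 4*r^2 - 2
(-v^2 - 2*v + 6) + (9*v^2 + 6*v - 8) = 8*v^2 + 4*v - 2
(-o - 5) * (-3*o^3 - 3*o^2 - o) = 3*o^4 + 18*o^3 + 16*o^2 + 5*o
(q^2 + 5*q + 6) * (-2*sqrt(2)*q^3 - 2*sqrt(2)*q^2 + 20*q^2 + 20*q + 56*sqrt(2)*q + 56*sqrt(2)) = -2*sqrt(2)*q^5 - 12*sqrt(2)*q^4 + 20*q^4 + 34*sqrt(2)*q^3 + 120*q^3 + 220*q^2 + 324*sqrt(2)*q^2 + 120*q + 616*sqrt(2)*q + 336*sqrt(2)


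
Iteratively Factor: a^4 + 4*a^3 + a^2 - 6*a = (a + 2)*(a^3 + 2*a^2 - 3*a) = (a + 2)*(a + 3)*(a^2 - a) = a*(a + 2)*(a + 3)*(a - 1)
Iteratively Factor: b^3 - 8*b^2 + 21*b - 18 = (b - 3)*(b^2 - 5*b + 6) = (b - 3)*(b - 2)*(b - 3)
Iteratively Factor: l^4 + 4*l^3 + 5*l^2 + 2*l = (l + 1)*(l^3 + 3*l^2 + 2*l) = (l + 1)^2*(l^2 + 2*l) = (l + 1)^2*(l + 2)*(l)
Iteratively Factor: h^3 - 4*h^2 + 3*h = (h)*(h^2 - 4*h + 3) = h*(h - 1)*(h - 3)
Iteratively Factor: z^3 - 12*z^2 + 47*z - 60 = (z - 4)*(z^2 - 8*z + 15) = (z - 4)*(z - 3)*(z - 5)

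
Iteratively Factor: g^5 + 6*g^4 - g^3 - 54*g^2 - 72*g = (g - 3)*(g^4 + 9*g^3 + 26*g^2 + 24*g) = (g - 3)*(g + 4)*(g^3 + 5*g^2 + 6*g) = g*(g - 3)*(g + 4)*(g^2 + 5*g + 6) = g*(g - 3)*(g + 2)*(g + 4)*(g + 3)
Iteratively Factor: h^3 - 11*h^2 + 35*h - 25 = (h - 5)*(h^2 - 6*h + 5) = (h - 5)*(h - 1)*(h - 5)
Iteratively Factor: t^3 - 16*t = (t + 4)*(t^2 - 4*t) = t*(t + 4)*(t - 4)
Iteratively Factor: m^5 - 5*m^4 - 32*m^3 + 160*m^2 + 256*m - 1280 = (m + 4)*(m^4 - 9*m^3 + 4*m^2 + 144*m - 320) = (m - 5)*(m + 4)*(m^3 - 4*m^2 - 16*m + 64) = (m - 5)*(m - 4)*(m + 4)*(m^2 - 16) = (m - 5)*(m - 4)^2*(m + 4)*(m + 4)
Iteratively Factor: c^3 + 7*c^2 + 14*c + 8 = (c + 2)*(c^2 + 5*c + 4) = (c + 1)*(c + 2)*(c + 4)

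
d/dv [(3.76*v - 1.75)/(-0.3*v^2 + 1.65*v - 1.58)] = (1.128*v^2 - 1.05*v - 3.0533)/(0.09*v^4 - 0.99*v^3 + 3.6705*v^2 - 5.214*v + 2.4964)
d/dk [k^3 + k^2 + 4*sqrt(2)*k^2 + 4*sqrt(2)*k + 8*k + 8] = 3*k^2 + 2*k + 8*sqrt(2)*k + 4*sqrt(2) + 8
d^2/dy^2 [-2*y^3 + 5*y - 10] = -12*y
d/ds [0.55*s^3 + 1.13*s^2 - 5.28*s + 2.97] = 1.65*s^2 + 2.26*s - 5.28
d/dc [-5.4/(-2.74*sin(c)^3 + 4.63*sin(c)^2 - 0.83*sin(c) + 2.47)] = (-44.388*sin(c)^2 + 50.004*sin(c) - 4.482)*cos(c)/(2.74*sin(c)^3 - 4.63*sin(c)^2 + 0.83*sin(c) - 2.47)^2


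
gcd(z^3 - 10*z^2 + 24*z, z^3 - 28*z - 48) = z - 6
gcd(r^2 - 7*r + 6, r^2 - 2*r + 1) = r - 1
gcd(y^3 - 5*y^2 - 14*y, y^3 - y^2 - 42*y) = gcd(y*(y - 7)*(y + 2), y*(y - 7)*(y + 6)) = y^2 - 7*y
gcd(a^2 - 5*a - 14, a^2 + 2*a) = a + 2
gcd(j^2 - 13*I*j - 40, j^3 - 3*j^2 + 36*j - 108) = 1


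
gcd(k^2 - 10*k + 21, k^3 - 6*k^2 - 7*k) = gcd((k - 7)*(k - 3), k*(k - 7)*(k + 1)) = k - 7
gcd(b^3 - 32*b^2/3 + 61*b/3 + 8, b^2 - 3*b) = b - 3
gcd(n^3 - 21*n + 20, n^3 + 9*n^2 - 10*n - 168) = n - 4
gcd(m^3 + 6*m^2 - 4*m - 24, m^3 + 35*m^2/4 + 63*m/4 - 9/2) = m + 6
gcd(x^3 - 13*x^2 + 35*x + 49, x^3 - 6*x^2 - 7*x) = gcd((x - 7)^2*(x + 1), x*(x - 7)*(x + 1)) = x^2 - 6*x - 7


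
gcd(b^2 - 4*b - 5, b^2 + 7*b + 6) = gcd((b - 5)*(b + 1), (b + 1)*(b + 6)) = b + 1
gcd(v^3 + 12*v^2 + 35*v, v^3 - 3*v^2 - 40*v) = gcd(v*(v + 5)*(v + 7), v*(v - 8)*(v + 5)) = v^2 + 5*v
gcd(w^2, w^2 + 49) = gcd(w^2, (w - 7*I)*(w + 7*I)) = 1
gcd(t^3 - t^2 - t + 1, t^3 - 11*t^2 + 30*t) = 1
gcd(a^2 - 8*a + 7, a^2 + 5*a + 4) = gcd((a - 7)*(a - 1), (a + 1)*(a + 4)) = 1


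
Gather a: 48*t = 48*t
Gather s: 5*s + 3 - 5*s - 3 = 0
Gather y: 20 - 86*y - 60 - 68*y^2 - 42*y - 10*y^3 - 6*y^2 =-10*y^3 - 74*y^2 - 128*y - 40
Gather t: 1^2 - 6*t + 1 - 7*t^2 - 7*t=-7*t^2 - 13*t + 2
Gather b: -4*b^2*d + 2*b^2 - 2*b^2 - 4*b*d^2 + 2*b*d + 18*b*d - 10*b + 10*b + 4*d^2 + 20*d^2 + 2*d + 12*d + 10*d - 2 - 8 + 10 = -4*b^2*d + b*(-4*d^2 + 20*d) + 24*d^2 + 24*d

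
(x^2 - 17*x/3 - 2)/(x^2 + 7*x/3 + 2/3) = (x - 6)/(x + 2)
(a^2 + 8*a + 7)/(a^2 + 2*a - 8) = (a^2 + 8*a + 7)/(a^2 + 2*a - 8)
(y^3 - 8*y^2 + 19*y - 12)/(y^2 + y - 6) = (y^3 - 8*y^2 + 19*y - 12)/(y^2 + y - 6)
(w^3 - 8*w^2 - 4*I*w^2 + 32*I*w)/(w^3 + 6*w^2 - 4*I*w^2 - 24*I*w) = (w - 8)/(w + 6)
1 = 1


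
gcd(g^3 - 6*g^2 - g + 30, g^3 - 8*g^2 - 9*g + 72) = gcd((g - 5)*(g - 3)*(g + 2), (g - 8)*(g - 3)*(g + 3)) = g - 3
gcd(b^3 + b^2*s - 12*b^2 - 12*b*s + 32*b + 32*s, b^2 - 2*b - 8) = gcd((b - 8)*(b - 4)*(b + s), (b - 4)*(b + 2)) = b - 4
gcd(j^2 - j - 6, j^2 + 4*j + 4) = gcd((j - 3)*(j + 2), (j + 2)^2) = j + 2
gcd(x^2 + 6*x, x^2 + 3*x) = x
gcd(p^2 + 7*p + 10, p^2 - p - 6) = p + 2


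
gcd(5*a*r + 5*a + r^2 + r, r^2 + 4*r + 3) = r + 1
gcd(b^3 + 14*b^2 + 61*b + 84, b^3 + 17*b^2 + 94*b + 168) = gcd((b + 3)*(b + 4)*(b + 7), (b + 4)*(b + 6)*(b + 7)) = b^2 + 11*b + 28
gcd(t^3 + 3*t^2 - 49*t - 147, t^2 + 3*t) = t + 3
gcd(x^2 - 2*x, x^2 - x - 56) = 1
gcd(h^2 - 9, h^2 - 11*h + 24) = h - 3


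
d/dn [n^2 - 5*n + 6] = 2*n - 5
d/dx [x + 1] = 1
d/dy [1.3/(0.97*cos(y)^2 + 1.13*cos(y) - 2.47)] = (2.522*cos(y) + 1.469)*sin(y)/(0.97*cos(y)^2 + 1.13*cos(y) - 2.47)^2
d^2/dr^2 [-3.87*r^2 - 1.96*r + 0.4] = -7.74000000000000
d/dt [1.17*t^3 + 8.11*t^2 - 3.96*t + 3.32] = 3.51*t^2 + 16.22*t - 3.96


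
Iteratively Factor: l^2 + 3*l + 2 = (l + 1)*(l + 2)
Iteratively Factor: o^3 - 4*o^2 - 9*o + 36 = (o - 3)*(o^2 - o - 12) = (o - 3)*(o + 3)*(o - 4)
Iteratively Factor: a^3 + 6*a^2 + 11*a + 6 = (a + 1)*(a^2 + 5*a + 6) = (a + 1)*(a + 2)*(a + 3)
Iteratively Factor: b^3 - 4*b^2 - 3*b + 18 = (b - 3)*(b^2 - b - 6) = (b - 3)^2*(b + 2)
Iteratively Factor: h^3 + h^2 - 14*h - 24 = (h + 3)*(h^2 - 2*h - 8) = (h - 4)*(h + 3)*(h + 2)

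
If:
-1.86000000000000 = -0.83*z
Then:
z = 2.24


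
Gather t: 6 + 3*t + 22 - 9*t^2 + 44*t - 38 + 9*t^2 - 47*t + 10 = 0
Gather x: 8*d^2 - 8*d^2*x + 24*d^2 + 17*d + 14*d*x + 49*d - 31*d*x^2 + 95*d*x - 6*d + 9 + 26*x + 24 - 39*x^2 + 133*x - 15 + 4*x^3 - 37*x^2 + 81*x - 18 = 32*d^2 + 60*d + 4*x^3 + x^2*(-31*d - 76) + x*(-8*d^2 + 109*d + 240)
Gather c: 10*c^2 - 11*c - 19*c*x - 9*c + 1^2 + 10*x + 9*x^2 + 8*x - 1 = 10*c^2 + c*(-19*x - 20) + 9*x^2 + 18*x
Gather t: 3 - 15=-12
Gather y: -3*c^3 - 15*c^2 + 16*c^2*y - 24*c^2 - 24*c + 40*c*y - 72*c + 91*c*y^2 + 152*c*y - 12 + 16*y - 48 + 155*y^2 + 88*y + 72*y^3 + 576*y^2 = -3*c^3 - 39*c^2 - 96*c + 72*y^3 + y^2*(91*c + 731) + y*(16*c^2 + 192*c + 104) - 60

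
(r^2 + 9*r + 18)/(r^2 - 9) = (r + 6)/(r - 3)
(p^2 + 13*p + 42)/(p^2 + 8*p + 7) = (p + 6)/(p + 1)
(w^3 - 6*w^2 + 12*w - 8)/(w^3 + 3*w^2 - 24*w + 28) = (w - 2)/(w + 7)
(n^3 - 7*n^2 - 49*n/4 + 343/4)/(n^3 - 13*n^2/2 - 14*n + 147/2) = (n - 7/2)/(n - 3)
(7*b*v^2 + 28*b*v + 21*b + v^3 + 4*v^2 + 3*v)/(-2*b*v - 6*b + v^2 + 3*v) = (7*b*v + 7*b + v^2 + v)/(-2*b + v)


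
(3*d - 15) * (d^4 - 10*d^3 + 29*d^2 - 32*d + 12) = 3*d^5 - 45*d^4 + 237*d^3 - 531*d^2 + 516*d - 180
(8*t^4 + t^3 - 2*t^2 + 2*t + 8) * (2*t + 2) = 16*t^5 + 18*t^4 - 2*t^3 + 20*t + 16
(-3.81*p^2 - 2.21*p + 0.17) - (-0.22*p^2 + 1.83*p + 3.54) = -3.59*p^2 - 4.04*p - 3.37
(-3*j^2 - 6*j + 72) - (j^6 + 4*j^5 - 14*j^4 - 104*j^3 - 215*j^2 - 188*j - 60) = -j^6 - 4*j^5 + 14*j^4 + 104*j^3 + 212*j^2 + 182*j + 132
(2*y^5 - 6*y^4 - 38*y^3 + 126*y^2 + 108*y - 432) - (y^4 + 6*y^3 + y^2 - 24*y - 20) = 2*y^5 - 7*y^4 - 44*y^3 + 125*y^2 + 132*y - 412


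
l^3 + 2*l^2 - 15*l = l*(l - 3)*(l + 5)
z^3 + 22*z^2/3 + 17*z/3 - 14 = (z - 1)*(z + 7/3)*(z + 6)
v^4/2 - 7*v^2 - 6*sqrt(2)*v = v*(v/2 + sqrt(2)/2)*(v - 3*sqrt(2))*(v + 2*sqrt(2))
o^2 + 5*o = o*(o + 5)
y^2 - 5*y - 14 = (y - 7)*(y + 2)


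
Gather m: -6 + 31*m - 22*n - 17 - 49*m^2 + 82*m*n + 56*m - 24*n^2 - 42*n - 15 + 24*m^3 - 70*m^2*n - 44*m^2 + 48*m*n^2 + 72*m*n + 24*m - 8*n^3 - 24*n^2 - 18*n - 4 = 24*m^3 + m^2*(-70*n - 93) + m*(48*n^2 + 154*n + 111) - 8*n^3 - 48*n^2 - 82*n - 42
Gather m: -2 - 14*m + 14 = 12 - 14*m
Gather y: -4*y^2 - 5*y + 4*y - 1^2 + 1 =-4*y^2 - y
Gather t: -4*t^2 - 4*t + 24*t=-4*t^2 + 20*t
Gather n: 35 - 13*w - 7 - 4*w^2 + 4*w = -4*w^2 - 9*w + 28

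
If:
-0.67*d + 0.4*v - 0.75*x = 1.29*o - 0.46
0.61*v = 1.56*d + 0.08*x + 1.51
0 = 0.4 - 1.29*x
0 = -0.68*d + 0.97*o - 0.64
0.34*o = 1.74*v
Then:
No Solution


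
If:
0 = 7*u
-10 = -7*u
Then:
No Solution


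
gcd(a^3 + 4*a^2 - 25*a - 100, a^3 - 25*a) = a^2 - 25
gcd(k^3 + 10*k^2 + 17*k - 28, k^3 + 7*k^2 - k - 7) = k^2 + 6*k - 7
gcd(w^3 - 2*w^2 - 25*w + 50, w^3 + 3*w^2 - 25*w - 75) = w^2 - 25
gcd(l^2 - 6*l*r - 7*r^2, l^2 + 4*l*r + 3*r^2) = l + r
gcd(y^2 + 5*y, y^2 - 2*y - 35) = y + 5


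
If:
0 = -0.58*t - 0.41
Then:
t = -0.71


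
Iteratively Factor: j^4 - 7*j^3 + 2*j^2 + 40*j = (j - 5)*(j^3 - 2*j^2 - 8*j) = j*(j - 5)*(j^2 - 2*j - 8) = j*(j - 5)*(j - 4)*(j + 2)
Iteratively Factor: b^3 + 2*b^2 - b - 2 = (b + 1)*(b^2 + b - 2) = (b + 1)*(b + 2)*(b - 1)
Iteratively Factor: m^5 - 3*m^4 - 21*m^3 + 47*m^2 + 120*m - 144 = (m - 1)*(m^4 - 2*m^3 - 23*m^2 + 24*m + 144) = (m - 4)*(m - 1)*(m^3 + 2*m^2 - 15*m - 36) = (m - 4)*(m - 1)*(m + 3)*(m^2 - m - 12) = (m - 4)^2*(m - 1)*(m + 3)*(m + 3)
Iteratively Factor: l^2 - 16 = (l + 4)*(l - 4)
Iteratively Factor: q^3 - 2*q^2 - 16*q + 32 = (q + 4)*(q^2 - 6*q + 8) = (q - 4)*(q + 4)*(q - 2)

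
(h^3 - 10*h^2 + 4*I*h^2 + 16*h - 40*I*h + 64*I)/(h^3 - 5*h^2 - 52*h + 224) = (h^2 + h*(-2 + 4*I) - 8*I)/(h^2 + 3*h - 28)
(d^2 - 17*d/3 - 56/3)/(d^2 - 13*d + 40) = (d + 7/3)/(d - 5)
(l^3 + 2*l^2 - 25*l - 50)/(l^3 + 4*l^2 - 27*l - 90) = (l^2 + 7*l + 10)/(l^2 + 9*l + 18)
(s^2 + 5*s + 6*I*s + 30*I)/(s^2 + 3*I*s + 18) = (s + 5)/(s - 3*I)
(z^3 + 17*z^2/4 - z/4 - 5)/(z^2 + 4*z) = z + 1/4 - 5/(4*z)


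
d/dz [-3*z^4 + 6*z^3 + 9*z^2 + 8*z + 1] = -12*z^3 + 18*z^2 + 18*z + 8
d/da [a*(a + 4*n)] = 2*a + 4*n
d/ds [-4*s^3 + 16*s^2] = 4*s*(8 - 3*s)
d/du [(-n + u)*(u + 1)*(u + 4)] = -2*n*u - 5*n + 3*u^2 + 10*u + 4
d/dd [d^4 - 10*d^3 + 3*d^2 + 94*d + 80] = 4*d^3 - 30*d^2 + 6*d + 94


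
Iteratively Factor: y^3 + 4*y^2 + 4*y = (y)*(y^2 + 4*y + 4) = y*(y + 2)*(y + 2)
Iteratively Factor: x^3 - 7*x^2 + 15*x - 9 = (x - 3)*(x^2 - 4*x + 3) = (x - 3)^2*(x - 1)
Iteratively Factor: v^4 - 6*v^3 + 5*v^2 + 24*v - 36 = (v - 2)*(v^3 - 4*v^2 - 3*v + 18) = (v - 2)*(v + 2)*(v^2 - 6*v + 9) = (v - 3)*(v - 2)*(v + 2)*(v - 3)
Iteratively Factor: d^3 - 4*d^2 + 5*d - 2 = (d - 1)*(d^2 - 3*d + 2) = (d - 1)^2*(d - 2)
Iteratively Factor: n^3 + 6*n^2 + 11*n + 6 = (n + 1)*(n^2 + 5*n + 6) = (n + 1)*(n + 3)*(n + 2)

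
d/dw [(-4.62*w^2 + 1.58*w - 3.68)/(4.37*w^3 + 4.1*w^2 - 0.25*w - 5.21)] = (20.1894*w^4 - 13.8092*w^3 + 42.9218*w^2 + 78.3164*w - 9.1518)/(19.0969*w^6 + 35.834*w^5 + 14.625*w^4 - 47.5854*w^3 - 42.6595*w^2 + 2.605*w + 27.1441)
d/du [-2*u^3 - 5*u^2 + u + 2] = -6*u^2 - 10*u + 1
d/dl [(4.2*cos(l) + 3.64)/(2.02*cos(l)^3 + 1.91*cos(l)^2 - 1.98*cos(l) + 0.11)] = (16.968*cos(l)^3 + 30.0804*cos(l)^2 + 13.9048*cos(l) - 7.6692)*sin(l)/(4.0804*cos(l)^6 + 7.7164*cos(l)^5 - 4.3511*cos(l)^4 - 7.1192*cos(l)^3 + 4.3406*cos(l)^2 - 0.4356*cos(l) + 0.0121)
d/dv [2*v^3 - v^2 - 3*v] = 6*v^2 - 2*v - 3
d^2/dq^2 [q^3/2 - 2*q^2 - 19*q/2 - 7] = 3*q - 4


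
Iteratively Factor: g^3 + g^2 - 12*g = (g)*(g^2 + g - 12) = g*(g - 3)*(g + 4)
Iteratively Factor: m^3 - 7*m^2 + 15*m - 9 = (m - 3)*(m^2 - 4*m + 3) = (m - 3)^2*(m - 1)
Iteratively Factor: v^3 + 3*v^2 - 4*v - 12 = (v - 2)*(v^2 + 5*v + 6) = (v - 2)*(v + 3)*(v + 2)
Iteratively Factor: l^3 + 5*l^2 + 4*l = (l + 4)*(l^2 + l) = l*(l + 4)*(l + 1)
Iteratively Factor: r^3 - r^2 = (r)*(r^2 - r) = r^2*(r - 1)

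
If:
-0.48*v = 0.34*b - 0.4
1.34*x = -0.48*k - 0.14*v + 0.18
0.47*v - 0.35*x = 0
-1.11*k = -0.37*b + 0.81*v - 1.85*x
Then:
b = 1.18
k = 0.39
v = -0.00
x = -0.00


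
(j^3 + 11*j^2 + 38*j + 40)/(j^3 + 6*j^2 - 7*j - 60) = (j + 2)/(j - 3)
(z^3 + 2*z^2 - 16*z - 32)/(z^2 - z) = (z^3 + 2*z^2 - 16*z - 32)/(z*(z - 1))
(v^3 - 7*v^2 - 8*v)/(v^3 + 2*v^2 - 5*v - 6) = v*(v - 8)/(v^2 + v - 6)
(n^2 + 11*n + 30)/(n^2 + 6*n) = (n + 5)/n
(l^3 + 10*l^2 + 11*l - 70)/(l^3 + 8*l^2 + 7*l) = (l^2 + 3*l - 10)/(l*(l + 1))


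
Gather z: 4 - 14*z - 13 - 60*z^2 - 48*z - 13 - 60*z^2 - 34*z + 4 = -120*z^2 - 96*z - 18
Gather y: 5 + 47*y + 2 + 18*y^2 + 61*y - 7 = 18*y^2 + 108*y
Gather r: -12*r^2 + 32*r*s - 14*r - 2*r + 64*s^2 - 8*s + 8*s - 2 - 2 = -12*r^2 + r*(32*s - 16) + 64*s^2 - 4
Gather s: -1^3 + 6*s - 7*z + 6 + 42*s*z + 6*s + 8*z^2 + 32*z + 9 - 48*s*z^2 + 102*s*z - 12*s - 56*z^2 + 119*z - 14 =s*(-48*z^2 + 144*z) - 48*z^2 + 144*z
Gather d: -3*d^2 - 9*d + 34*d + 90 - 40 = -3*d^2 + 25*d + 50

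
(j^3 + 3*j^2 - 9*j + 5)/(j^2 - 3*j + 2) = (j^2 + 4*j - 5)/(j - 2)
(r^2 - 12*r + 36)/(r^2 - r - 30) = (r - 6)/(r + 5)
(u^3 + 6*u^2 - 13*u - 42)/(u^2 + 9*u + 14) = u - 3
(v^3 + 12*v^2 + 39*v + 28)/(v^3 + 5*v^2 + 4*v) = (v + 7)/v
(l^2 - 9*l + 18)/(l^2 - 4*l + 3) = (l - 6)/(l - 1)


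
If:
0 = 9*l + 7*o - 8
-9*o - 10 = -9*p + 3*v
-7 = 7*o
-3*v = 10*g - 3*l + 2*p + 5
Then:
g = -11*v/30 - 1/45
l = 5/3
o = -1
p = v/3 + 1/9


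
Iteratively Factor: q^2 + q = (q + 1)*(q)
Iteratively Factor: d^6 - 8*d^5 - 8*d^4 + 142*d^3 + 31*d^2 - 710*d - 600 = (d + 2)*(d^5 - 10*d^4 + 12*d^3 + 118*d^2 - 205*d - 300) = (d - 5)*(d + 2)*(d^4 - 5*d^3 - 13*d^2 + 53*d + 60) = (d - 5)*(d - 4)*(d + 2)*(d^3 - d^2 - 17*d - 15) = (d - 5)*(d - 4)*(d + 1)*(d + 2)*(d^2 - 2*d - 15) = (d - 5)*(d - 4)*(d + 1)*(d + 2)*(d + 3)*(d - 5)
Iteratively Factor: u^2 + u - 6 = (u + 3)*(u - 2)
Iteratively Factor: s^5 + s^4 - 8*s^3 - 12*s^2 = (s + 2)*(s^4 - s^3 - 6*s^2) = (s - 3)*(s + 2)*(s^3 + 2*s^2) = s*(s - 3)*(s + 2)*(s^2 + 2*s) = s^2*(s - 3)*(s + 2)*(s + 2)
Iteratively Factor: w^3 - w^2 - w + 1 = (w + 1)*(w^2 - 2*w + 1) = (w - 1)*(w + 1)*(w - 1)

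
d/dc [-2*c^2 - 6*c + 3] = -4*c - 6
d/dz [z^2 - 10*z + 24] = 2*z - 10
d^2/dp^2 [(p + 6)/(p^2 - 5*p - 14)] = 2*((-3*p - 1)*(-p^2 + 5*p + 14) - (p + 6)*(2*p - 5)^2)/(-p^2 + 5*p + 14)^3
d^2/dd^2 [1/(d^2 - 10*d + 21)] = 2*(-d^2 + 10*d + 4*(d - 5)^2 - 21)/(d^2 - 10*d + 21)^3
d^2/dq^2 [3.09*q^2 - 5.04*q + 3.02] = 6.18000000000000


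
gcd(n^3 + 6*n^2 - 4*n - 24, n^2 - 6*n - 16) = n + 2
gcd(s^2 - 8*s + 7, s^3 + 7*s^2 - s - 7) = s - 1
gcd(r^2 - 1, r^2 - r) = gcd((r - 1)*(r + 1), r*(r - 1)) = r - 1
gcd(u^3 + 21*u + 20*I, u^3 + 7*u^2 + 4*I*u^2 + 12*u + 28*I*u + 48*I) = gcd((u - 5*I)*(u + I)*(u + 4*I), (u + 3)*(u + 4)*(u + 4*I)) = u + 4*I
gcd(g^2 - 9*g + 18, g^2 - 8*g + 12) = g - 6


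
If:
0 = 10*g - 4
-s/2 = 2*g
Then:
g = 2/5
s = -8/5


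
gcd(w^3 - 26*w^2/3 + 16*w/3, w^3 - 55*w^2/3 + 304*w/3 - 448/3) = w - 8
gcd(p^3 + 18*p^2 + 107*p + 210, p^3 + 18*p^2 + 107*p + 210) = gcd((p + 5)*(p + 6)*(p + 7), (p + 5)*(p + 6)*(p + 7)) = p^3 + 18*p^2 + 107*p + 210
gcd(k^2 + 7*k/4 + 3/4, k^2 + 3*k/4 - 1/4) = k + 1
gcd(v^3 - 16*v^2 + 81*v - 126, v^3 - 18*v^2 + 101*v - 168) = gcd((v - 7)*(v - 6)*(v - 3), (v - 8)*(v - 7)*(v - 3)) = v^2 - 10*v + 21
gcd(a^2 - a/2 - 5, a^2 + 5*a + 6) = a + 2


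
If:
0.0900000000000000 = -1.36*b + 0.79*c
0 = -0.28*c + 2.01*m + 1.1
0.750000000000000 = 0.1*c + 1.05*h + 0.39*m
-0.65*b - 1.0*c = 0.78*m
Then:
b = 0.12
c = 0.32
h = 0.87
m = -0.50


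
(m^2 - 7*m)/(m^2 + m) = (m - 7)/(m + 1)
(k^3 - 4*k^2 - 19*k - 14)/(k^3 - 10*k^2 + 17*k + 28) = (k + 2)/(k - 4)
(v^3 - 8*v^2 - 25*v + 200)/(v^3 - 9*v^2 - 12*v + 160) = (v + 5)/(v + 4)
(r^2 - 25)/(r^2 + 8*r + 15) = (r - 5)/(r + 3)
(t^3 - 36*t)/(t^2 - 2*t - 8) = t*(36 - t^2)/(-t^2 + 2*t + 8)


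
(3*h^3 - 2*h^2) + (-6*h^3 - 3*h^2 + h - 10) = -3*h^3 - 5*h^2 + h - 10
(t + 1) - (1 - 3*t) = 4*t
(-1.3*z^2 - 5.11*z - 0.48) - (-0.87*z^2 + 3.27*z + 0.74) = -0.43*z^2 - 8.38*z - 1.22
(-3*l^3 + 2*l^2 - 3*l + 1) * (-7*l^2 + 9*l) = 21*l^5 - 41*l^4 + 39*l^3 - 34*l^2 + 9*l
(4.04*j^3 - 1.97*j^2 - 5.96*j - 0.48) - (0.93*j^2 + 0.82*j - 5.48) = 4.04*j^3 - 2.9*j^2 - 6.78*j + 5.0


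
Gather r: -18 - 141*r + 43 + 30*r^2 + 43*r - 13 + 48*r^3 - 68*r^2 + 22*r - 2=48*r^3 - 38*r^2 - 76*r + 10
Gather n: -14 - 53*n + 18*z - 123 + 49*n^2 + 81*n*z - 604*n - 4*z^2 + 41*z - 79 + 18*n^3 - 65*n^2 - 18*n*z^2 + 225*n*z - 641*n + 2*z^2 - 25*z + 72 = 18*n^3 - 16*n^2 + n*(-18*z^2 + 306*z - 1298) - 2*z^2 + 34*z - 144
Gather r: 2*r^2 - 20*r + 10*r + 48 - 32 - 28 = 2*r^2 - 10*r - 12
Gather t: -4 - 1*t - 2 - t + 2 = -2*t - 4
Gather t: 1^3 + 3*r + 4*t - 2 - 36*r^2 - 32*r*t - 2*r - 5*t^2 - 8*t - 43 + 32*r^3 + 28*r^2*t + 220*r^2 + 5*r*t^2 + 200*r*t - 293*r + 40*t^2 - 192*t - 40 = 32*r^3 + 184*r^2 - 292*r + t^2*(5*r + 35) + t*(28*r^2 + 168*r - 196) - 84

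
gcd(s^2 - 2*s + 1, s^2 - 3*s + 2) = s - 1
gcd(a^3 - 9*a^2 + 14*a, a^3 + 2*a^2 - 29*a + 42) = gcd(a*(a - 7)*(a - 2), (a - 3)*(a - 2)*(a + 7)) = a - 2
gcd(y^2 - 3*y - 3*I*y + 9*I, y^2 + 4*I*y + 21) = y - 3*I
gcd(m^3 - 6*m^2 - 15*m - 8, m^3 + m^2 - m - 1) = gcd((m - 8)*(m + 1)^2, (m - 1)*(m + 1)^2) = m^2 + 2*m + 1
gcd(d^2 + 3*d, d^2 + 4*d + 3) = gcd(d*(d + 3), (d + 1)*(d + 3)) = d + 3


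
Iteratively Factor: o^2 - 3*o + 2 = (o - 1)*(o - 2)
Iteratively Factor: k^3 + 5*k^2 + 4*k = (k + 4)*(k^2 + k) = k*(k + 4)*(k + 1)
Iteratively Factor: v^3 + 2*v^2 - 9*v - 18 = (v + 3)*(v^2 - v - 6) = (v + 2)*(v + 3)*(v - 3)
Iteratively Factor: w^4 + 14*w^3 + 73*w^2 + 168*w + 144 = (w + 4)*(w^3 + 10*w^2 + 33*w + 36) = (w + 3)*(w + 4)*(w^2 + 7*w + 12) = (w + 3)^2*(w + 4)*(w + 4)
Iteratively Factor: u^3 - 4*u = (u - 2)*(u^2 + 2*u) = u*(u - 2)*(u + 2)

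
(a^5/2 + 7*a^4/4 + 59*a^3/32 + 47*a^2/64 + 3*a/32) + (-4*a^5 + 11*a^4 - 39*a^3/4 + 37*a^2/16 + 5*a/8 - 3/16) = -7*a^5/2 + 51*a^4/4 - 253*a^3/32 + 195*a^2/64 + 23*a/32 - 3/16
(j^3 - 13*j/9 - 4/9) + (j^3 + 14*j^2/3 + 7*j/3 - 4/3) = 2*j^3 + 14*j^2/3 + 8*j/9 - 16/9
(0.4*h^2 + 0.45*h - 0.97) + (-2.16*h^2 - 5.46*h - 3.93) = -1.76*h^2 - 5.01*h - 4.9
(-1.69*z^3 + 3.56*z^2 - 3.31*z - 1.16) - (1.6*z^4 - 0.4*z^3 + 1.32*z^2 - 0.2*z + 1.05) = -1.6*z^4 - 1.29*z^3 + 2.24*z^2 - 3.11*z - 2.21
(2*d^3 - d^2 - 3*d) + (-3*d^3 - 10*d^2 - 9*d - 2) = -d^3 - 11*d^2 - 12*d - 2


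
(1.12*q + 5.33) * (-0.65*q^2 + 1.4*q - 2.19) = -0.728*q^3 - 1.8965*q^2 + 5.0092*q - 11.6727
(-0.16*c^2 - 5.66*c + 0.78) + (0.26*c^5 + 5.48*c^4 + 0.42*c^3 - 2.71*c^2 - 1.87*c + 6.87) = 0.26*c^5 + 5.48*c^4 + 0.42*c^3 - 2.87*c^2 - 7.53*c + 7.65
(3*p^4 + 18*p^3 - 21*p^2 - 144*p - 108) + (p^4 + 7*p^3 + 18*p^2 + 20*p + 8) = 4*p^4 + 25*p^3 - 3*p^2 - 124*p - 100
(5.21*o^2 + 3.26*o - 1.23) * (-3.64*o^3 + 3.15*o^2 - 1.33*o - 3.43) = -18.9644*o^5 + 4.5451*o^4 + 7.8169*o^3 - 26.0806*o^2 - 9.5459*o + 4.2189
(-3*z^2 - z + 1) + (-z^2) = -4*z^2 - z + 1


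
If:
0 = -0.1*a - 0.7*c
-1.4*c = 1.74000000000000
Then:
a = 8.70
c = -1.24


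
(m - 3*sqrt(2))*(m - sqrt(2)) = m^2 - 4*sqrt(2)*m + 6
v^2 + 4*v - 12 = (v - 2)*(v + 6)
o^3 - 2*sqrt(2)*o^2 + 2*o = o*(o - sqrt(2))^2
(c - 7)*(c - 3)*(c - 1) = c^3 - 11*c^2 + 31*c - 21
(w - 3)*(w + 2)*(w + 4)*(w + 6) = w^4 + 9*w^3 + 8*w^2 - 84*w - 144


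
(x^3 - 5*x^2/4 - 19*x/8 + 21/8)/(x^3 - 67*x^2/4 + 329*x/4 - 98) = (2*x^2 + x - 3)/(2*(x^2 - 15*x + 56))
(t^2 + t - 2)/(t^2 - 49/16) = 16*(t^2 + t - 2)/(16*t^2 - 49)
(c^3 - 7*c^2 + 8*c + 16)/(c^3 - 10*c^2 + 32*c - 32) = (c + 1)/(c - 2)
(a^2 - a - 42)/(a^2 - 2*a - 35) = (a + 6)/(a + 5)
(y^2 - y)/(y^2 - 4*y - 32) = y*(1 - y)/(-y^2 + 4*y + 32)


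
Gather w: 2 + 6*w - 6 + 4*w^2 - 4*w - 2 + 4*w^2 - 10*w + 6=8*w^2 - 8*w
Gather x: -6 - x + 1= -x - 5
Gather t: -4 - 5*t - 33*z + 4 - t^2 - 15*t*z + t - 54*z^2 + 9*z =-t^2 + t*(-15*z - 4) - 54*z^2 - 24*z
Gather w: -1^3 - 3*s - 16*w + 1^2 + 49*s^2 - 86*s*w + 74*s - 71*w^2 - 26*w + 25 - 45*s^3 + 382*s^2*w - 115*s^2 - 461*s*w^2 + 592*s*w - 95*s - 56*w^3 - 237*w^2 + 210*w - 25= -45*s^3 - 66*s^2 - 24*s - 56*w^3 + w^2*(-461*s - 308) + w*(382*s^2 + 506*s + 168)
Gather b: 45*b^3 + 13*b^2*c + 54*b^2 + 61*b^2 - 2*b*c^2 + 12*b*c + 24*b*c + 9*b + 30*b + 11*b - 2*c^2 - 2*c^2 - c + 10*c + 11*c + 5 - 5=45*b^3 + b^2*(13*c + 115) + b*(-2*c^2 + 36*c + 50) - 4*c^2 + 20*c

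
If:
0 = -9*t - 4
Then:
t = -4/9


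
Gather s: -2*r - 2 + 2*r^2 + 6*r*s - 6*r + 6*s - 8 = 2*r^2 - 8*r + s*(6*r + 6) - 10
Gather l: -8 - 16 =-24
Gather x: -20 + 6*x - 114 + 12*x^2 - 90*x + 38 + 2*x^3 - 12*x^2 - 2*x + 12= 2*x^3 - 86*x - 84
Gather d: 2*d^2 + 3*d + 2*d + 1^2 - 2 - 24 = 2*d^2 + 5*d - 25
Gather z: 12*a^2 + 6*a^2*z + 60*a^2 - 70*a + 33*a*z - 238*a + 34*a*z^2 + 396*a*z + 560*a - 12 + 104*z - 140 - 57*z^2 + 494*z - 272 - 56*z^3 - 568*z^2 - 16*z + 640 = 72*a^2 + 252*a - 56*z^3 + z^2*(34*a - 625) + z*(6*a^2 + 429*a + 582) + 216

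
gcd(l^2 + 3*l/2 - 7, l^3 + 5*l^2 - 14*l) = l - 2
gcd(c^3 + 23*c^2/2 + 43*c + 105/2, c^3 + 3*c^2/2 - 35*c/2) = c + 5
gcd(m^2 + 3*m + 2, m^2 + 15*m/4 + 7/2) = m + 2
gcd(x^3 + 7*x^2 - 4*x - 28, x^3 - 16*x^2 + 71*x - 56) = 1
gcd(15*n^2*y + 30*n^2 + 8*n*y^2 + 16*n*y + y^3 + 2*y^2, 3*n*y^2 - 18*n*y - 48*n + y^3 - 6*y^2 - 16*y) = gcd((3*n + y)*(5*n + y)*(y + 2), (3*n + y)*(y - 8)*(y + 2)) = 3*n*y + 6*n + y^2 + 2*y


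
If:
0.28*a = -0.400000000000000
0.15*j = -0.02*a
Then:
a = -1.43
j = 0.19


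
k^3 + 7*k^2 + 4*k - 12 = (k - 1)*(k + 2)*(k + 6)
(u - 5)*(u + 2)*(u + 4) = u^3 + u^2 - 22*u - 40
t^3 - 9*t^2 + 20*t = t*(t - 5)*(t - 4)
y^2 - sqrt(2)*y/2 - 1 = (y - sqrt(2))*(y + sqrt(2)/2)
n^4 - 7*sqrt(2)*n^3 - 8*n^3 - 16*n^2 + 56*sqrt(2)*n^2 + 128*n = n*(n - 8)*(n - 8*sqrt(2))*(n + sqrt(2))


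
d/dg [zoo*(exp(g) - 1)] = zoo*exp(g)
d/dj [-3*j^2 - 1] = -6*j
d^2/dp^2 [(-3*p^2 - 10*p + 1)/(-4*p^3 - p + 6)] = 2*(48*p^6 + 480*p^5 - 132*p^4 + 464*p^3 + 1428*p^2 - 72*p + 167)/(64*p^9 + 48*p^7 - 288*p^6 + 12*p^5 - 144*p^4 + 433*p^3 - 18*p^2 + 108*p - 216)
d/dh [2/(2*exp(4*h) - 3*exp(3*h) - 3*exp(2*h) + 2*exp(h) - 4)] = (-16*exp(3*h) + 18*exp(2*h) + 12*exp(h) - 4)*exp(h)/(-2*exp(4*h) + 3*exp(3*h) + 3*exp(2*h) - 2*exp(h) + 4)^2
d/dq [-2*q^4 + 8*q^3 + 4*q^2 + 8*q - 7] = -8*q^3 + 24*q^2 + 8*q + 8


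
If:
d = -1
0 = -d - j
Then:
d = -1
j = 1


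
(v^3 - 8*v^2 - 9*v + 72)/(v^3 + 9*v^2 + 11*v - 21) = (v^2 - 11*v + 24)/(v^2 + 6*v - 7)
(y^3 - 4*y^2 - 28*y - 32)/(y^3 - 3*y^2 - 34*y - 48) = (y + 2)/(y + 3)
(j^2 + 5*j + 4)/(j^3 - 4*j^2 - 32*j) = (j + 1)/(j*(j - 8))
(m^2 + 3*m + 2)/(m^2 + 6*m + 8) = (m + 1)/(m + 4)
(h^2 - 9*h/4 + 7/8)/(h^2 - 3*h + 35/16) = 2*(2*h - 1)/(4*h - 5)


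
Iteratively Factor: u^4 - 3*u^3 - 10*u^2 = (u - 5)*(u^3 + 2*u^2) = (u - 5)*(u + 2)*(u^2) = u*(u - 5)*(u + 2)*(u)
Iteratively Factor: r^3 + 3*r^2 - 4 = (r + 2)*(r^2 + r - 2) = (r + 2)^2*(r - 1)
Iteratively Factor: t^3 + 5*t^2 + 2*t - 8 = (t - 1)*(t^2 + 6*t + 8) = (t - 1)*(t + 2)*(t + 4)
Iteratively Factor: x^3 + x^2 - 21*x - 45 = (x + 3)*(x^2 - 2*x - 15) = (x - 5)*(x + 3)*(x + 3)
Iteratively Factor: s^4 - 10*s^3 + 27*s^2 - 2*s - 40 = (s - 4)*(s^3 - 6*s^2 + 3*s + 10) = (s - 4)*(s + 1)*(s^2 - 7*s + 10) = (s - 4)*(s - 2)*(s + 1)*(s - 5)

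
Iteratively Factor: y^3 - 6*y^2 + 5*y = (y)*(y^2 - 6*y + 5) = y*(y - 1)*(y - 5)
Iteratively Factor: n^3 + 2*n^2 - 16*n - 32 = (n - 4)*(n^2 + 6*n + 8) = (n - 4)*(n + 4)*(n + 2)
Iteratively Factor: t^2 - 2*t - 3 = (t + 1)*(t - 3)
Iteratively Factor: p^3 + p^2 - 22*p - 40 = (p + 4)*(p^2 - 3*p - 10) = (p + 2)*(p + 4)*(p - 5)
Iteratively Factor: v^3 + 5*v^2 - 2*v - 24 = (v + 4)*(v^2 + v - 6) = (v - 2)*(v + 4)*(v + 3)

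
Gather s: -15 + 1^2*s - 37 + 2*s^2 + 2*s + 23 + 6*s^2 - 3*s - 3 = 8*s^2 - 32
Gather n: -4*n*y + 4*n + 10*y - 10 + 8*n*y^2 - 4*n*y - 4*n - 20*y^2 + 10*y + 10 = n*(8*y^2 - 8*y) - 20*y^2 + 20*y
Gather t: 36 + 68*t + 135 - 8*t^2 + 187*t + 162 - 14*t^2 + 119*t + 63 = -22*t^2 + 374*t + 396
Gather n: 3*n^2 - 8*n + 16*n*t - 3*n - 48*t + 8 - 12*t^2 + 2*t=3*n^2 + n*(16*t - 11) - 12*t^2 - 46*t + 8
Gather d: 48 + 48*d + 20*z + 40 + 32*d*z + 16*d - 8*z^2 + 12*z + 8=d*(32*z + 64) - 8*z^2 + 32*z + 96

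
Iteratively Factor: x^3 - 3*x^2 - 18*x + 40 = (x - 5)*(x^2 + 2*x - 8) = (x - 5)*(x + 4)*(x - 2)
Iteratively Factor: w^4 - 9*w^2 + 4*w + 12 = (w + 1)*(w^3 - w^2 - 8*w + 12) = (w + 1)*(w + 3)*(w^2 - 4*w + 4) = (w - 2)*(w + 1)*(w + 3)*(w - 2)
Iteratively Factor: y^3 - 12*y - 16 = (y + 2)*(y^2 - 2*y - 8) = (y - 4)*(y + 2)*(y + 2)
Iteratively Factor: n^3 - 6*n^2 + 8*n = (n)*(n^2 - 6*n + 8) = n*(n - 4)*(n - 2)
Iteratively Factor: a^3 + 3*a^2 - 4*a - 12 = (a - 2)*(a^2 + 5*a + 6) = (a - 2)*(a + 2)*(a + 3)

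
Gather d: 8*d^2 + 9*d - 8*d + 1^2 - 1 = 8*d^2 + d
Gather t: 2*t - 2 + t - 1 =3*t - 3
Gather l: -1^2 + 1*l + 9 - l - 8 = 0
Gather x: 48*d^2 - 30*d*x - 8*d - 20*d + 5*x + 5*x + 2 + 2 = 48*d^2 - 28*d + x*(10 - 30*d) + 4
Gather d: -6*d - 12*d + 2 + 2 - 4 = -18*d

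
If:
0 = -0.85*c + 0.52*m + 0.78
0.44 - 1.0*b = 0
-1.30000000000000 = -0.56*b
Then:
No Solution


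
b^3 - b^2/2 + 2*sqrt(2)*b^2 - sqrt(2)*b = b*(b - 1/2)*(b + 2*sqrt(2))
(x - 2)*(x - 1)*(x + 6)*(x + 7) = x^4 + 10*x^3 + 5*x^2 - 100*x + 84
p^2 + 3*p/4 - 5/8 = (p - 1/2)*(p + 5/4)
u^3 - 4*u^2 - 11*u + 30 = (u - 5)*(u - 2)*(u + 3)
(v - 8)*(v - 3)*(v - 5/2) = v^3 - 27*v^2/2 + 103*v/2 - 60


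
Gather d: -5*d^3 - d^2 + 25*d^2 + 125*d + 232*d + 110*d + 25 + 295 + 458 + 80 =-5*d^3 + 24*d^2 + 467*d + 858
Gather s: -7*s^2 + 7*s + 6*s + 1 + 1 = -7*s^2 + 13*s + 2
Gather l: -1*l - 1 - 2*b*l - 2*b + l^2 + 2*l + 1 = -2*b + l^2 + l*(1 - 2*b)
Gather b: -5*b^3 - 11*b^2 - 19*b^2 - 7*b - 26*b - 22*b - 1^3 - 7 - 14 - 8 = -5*b^3 - 30*b^2 - 55*b - 30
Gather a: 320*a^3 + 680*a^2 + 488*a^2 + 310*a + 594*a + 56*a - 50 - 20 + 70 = 320*a^3 + 1168*a^2 + 960*a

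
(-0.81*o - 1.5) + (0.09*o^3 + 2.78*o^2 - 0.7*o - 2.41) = 0.09*o^3 + 2.78*o^2 - 1.51*o - 3.91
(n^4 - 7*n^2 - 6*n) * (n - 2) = n^5 - 2*n^4 - 7*n^3 + 8*n^2 + 12*n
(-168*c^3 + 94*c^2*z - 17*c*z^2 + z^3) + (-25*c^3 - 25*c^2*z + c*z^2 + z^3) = -193*c^3 + 69*c^2*z - 16*c*z^2 + 2*z^3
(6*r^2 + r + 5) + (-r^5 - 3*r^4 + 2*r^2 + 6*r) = -r^5 - 3*r^4 + 8*r^2 + 7*r + 5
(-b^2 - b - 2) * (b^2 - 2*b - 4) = -b^4 + b^3 + 4*b^2 + 8*b + 8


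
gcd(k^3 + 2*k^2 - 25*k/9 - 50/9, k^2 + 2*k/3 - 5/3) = k + 5/3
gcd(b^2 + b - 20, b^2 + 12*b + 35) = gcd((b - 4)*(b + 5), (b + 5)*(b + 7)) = b + 5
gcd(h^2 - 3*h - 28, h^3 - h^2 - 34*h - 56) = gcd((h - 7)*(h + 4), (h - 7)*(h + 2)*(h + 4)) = h^2 - 3*h - 28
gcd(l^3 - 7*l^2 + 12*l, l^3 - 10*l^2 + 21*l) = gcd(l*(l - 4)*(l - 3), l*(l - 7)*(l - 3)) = l^2 - 3*l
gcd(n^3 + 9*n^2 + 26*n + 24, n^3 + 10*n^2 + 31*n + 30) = n^2 + 5*n + 6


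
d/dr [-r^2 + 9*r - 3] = 9 - 2*r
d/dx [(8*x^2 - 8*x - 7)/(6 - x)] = (-8*x^2 + 96*x - 55)/(x^2 - 12*x + 36)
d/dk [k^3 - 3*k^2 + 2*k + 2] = 3*k^2 - 6*k + 2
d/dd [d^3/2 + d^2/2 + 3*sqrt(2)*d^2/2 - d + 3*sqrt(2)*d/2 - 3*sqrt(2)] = 3*d^2/2 + d + 3*sqrt(2)*d - 1 + 3*sqrt(2)/2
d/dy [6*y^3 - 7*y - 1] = 18*y^2 - 7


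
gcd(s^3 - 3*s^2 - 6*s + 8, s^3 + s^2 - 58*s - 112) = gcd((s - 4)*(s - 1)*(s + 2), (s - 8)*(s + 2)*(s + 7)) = s + 2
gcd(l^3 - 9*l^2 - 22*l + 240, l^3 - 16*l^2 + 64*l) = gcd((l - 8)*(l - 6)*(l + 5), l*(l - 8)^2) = l - 8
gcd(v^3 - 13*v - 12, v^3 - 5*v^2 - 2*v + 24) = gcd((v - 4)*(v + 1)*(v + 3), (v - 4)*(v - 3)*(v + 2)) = v - 4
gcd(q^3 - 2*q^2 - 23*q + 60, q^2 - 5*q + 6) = q - 3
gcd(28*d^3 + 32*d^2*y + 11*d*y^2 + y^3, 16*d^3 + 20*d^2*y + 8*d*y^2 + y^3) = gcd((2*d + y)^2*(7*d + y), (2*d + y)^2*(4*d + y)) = 4*d^2 + 4*d*y + y^2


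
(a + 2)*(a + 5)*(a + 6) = a^3 + 13*a^2 + 52*a + 60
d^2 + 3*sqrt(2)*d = d*(d + 3*sqrt(2))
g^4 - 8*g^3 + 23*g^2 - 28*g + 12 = (g - 3)*(g - 2)^2*(g - 1)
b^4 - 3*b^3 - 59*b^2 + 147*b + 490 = (b - 7)*(b - 5)*(b + 2)*(b + 7)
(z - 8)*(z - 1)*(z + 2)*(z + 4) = z^4 - 3*z^3 - 38*z^2 - 24*z + 64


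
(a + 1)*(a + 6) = a^2 + 7*a + 6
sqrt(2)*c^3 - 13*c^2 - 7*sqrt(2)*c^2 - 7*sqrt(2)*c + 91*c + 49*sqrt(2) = (c - 7)*(c - 7*sqrt(2))*(sqrt(2)*c + 1)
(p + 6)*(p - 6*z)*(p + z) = p^3 - 5*p^2*z + 6*p^2 - 6*p*z^2 - 30*p*z - 36*z^2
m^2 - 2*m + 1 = (m - 1)^2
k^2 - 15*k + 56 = (k - 8)*(k - 7)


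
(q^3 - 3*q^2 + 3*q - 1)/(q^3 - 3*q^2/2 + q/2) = 2*(q^2 - 2*q + 1)/(q*(2*q - 1))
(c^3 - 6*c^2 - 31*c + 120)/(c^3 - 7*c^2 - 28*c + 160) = (c - 3)/(c - 4)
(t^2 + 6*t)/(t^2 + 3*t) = (t + 6)/(t + 3)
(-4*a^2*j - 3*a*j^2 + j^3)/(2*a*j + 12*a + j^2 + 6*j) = j*(-4*a^2 - 3*a*j + j^2)/(2*a*j + 12*a + j^2 + 6*j)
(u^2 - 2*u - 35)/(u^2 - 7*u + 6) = (u^2 - 2*u - 35)/(u^2 - 7*u + 6)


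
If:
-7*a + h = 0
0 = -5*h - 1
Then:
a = -1/35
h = -1/5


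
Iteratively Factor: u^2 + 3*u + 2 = (u + 2)*(u + 1)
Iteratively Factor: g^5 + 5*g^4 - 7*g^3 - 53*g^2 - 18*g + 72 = (g - 1)*(g^4 + 6*g^3 - g^2 - 54*g - 72) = (g - 1)*(g + 2)*(g^3 + 4*g^2 - 9*g - 36) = (g - 1)*(g + 2)*(g + 4)*(g^2 - 9) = (g - 3)*(g - 1)*(g + 2)*(g + 4)*(g + 3)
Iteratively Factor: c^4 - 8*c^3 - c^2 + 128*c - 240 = (c + 4)*(c^3 - 12*c^2 + 47*c - 60) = (c - 3)*(c + 4)*(c^2 - 9*c + 20) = (c - 5)*(c - 3)*(c + 4)*(c - 4)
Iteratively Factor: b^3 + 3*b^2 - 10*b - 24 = (b - 3)*(b^2 + 6*b + 8) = (b - 3)*(b + 4)*(b + 2)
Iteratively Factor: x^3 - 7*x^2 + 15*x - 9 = (x - 3)*(x^2 - 4*x + 3) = (x - 3)^2*(x - 1)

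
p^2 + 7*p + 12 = (p + 3)*(p + 4)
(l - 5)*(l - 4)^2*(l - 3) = l^4 - 16*l^3 + 95*l^2 - 248*l + 240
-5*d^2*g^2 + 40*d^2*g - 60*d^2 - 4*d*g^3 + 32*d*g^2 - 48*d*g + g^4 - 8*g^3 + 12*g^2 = (-5*d + g)*(d + g)*(g - 6)*(g - 2)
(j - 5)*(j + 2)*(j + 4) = j^3 + j^2 - 22*j - 40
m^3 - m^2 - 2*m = m*(m - 2)*(m + 1)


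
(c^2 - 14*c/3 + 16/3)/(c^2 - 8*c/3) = (c - 2)/c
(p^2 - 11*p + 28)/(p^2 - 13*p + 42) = (p - 4)/(p - 6)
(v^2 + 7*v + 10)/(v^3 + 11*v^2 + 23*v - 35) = (v + 2)/(v^2 + 6*v - 7)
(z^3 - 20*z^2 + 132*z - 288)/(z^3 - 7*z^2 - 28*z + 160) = (z^2 - 12*z + 36)/(z^2 + z - 20)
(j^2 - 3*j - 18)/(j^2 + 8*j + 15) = (j - 6)/(j + 5)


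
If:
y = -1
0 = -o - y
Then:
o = 1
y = -1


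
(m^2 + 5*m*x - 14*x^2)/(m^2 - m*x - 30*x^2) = (-m^2 - 5*m*x + 14*x^2)/(-m^2 + m*x + 30*x^2)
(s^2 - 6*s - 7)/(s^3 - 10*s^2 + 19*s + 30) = (s - 7)/(s^2 - 11*s + 30)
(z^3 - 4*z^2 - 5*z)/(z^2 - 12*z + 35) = z*(z + 1)/(z - 7)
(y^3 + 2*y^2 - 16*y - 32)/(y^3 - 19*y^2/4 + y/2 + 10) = 4*(y^2 + 6*y + 8)/(4*y^2 - 3*y - 10)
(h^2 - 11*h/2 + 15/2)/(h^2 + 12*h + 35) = (2*h^2 - 11*h + 15)/(2*(h^2 + 12*h + 35))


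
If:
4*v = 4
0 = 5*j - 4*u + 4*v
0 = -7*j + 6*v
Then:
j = 6/7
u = 29/14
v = 1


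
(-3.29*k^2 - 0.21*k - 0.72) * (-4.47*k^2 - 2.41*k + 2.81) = 14.7063*k^4 + 8.8676*k^3 - 5.5204*k^2 + 1.1451*k - 2.0232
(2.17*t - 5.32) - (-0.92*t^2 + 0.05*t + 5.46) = 0.92*t^2 + 2.12*t - 10.78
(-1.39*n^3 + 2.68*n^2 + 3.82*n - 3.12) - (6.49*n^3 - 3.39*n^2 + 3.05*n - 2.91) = -7.88*n^3 + 6.07*n^2 + 0.77*n - 0.21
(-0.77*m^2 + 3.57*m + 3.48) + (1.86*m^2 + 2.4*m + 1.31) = 1.09*m^2 + 5.97*m + 4.79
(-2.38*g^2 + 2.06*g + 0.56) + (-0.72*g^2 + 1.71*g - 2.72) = -3.1*g^2 + 3.77*g - 2.16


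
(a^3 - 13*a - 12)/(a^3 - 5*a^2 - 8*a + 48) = (a + 1)/(a - 4)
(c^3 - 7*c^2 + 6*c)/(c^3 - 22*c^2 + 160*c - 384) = c*(c - 1)/(c^2 - 16*c + 64)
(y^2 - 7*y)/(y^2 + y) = (y - 7)/(y + 1)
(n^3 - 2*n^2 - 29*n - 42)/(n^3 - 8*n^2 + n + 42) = (n + 3)/(n - 3)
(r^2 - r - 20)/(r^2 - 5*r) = (r + 4)/r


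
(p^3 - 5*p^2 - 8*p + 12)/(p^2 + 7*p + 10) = (p^2 - 7*p + 6)/(p + 5)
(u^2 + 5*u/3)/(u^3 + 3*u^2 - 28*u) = (u + 5/3)/(u^2 + 3*u - 28)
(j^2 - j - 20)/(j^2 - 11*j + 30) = (j + 4)/(j - 6)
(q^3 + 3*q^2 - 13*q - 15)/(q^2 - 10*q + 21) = (q^2 + 6*q + 5)/(q - 7)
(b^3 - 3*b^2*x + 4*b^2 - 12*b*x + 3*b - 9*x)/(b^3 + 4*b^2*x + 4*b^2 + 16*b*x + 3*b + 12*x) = (b - 3*x)/(b + 4*x)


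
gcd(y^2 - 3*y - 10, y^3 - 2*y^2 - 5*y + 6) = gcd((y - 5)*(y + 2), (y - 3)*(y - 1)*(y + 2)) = y + 2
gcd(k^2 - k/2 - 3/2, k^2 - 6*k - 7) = k + 1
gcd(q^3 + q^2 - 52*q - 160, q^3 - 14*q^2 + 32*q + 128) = q - 8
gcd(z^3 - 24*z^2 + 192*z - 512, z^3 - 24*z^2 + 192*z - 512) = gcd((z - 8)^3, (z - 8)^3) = z^3 - 24*z^2 + 192*z - 512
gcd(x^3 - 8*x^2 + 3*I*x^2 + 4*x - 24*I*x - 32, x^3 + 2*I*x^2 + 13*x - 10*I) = x - I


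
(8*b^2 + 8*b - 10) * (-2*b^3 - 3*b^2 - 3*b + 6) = -16*b^5 - 40*b^4 - 28*b^3 + 54*b^2 + 78*b - 60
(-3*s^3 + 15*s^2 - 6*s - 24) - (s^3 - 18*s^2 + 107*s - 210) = -4*s^3 + 33*s^2 - 113*s + 186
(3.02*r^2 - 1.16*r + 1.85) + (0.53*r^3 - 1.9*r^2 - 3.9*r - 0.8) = 0.53*r^3 + 1.12*r^2 - 5.06*r + 1.05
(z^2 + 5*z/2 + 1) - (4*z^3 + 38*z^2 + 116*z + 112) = -4*z^3 - 37*z^2 - 227*z/2 - 111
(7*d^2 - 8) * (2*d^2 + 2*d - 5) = 14*d^4 + 14*d^3 - 51*d^2 - 16*d + 40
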